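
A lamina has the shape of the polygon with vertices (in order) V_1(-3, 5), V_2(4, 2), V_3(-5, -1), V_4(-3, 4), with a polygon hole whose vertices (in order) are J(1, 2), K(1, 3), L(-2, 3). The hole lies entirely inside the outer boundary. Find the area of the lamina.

Outer boundary:
V_1→V_2: (-3)(2) − (4)(5) = -26
V_2→V_3: (4)(-1) − (-5)(2) = 6
V_3→V_4: (-5)(4) − (-3)(-1) = -23
V_4→V_1: (-3)(5) − (-3)(4) = -3
Σ = -46
Area = |Σ|/2 = 23.
Hole:
Apply Gauss's area formula: 2A = Σ (x_i·y_{i+1} − x_{i+1}·y_i), indices taken mod 3.
Σ = (1) + (9) + (-7) = 3
Area = |Σ|/2 = 1.5.
Net area = 23 − 1.5 = 21.5.

21.5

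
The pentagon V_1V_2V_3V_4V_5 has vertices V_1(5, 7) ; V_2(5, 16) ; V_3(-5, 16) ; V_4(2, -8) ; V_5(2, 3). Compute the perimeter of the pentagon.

60

|V_1V_2| = √((0)² + (9)²) = √81 = 9
|V_2V_3| = √((-10)² + (0)²) = √100 = 10
|V_3V_4| = √((7)² + (-24)²) = √625 = 25
|V_4V_5| = √((0)² + (11)²) = √121 = 11
|V_5V_1| = √((3)² + (4)²) = √25 = 5
Perimeter = 9 + 10 + 25 + 11 + 5 = 60.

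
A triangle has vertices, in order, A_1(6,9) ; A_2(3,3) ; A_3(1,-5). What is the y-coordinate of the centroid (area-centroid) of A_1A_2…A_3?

Apply Gauss's area formula. First the cross-terms c_i = x_i·y_{i+1} − x_{i+1}·y_i:
  -9, -18, 39  ⇒  2A = 12, A = 6.
Then Σ (y_i + y_{i+1})·c_i = 84, so ȳ = 84 / (6·6) = 7/3.

7/3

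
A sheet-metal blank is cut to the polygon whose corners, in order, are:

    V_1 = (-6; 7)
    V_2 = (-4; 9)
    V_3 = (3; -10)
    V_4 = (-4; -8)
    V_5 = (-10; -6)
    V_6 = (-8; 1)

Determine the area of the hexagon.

Apply the shoelace formula: 2A = Σ (x_i·y_{i+1} − x_{i+1}·y_i), indices taken mod 6.
Cross-terms: -26, 13, -64, -56, -58, -50  ⇒  Σ = -241
Area = |Σ|/2 = 120.5.

120.5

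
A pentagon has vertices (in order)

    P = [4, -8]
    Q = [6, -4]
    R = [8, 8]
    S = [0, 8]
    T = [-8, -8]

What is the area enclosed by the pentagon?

168

Apply the surveyor's formula: 2A = Σ (x_i·y_{i+1} − x_{i+1}·y_i), indices taken mod 5.
Σ = (32) + (80) + (64) + (64) + (96) = 336
Area = |Σ|/2 = 168.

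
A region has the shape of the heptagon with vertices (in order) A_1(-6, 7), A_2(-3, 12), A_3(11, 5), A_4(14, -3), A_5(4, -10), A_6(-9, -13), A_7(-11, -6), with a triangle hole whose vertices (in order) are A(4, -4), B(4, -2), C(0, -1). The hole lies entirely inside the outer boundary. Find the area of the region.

Outer boundary:
Apply Gauss's area formula: 2A = Σ (x_i·y_{i+1} − x_{i+1}·y_i), indices taken mod 7.
Σ = (-51) + (-147) + (-103) + (-128) + (-142) + (-89) + (-113) = -773
Area = |Σ|/2 = 386.5.
Hole:
Apply the shoelace (surveyor's) formula: 2A = Σ (x_i·y_{i+1} − x_{i+1}·y_i), indices taken mod 3.
Cross-terms: 8, -4, 4  ⇒  Σ = 8
Area = |Σ|/2 = 4.
Net area = 386.5 − 4 = 382.5.

382.5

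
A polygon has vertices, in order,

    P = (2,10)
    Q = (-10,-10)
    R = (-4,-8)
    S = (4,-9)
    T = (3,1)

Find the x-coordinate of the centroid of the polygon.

-281/247

Apply the shoelace (surveyor's) formula. First the cross-terms c_i = x_i·y_{i+1} − x_{i+1}·y_i:
  80, 40, 68, 31, 28  ⇒  2A = 247, A = 123.5.
Then Σ (x_i + x_{i+1})·c_i = -843, so x̄ = -843 / (6·123.5) = -281/247.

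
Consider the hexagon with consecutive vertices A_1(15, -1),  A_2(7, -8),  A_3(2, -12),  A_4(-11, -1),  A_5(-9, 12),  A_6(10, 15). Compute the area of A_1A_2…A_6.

473

Apply the shoelace (surveyor's) formula: 2A = Σ (x_i·y_{i+1} − x_{i+1}·y_i), indices taken mod 6.
A_1→A_2: (15)(-8) − (7)(-1) = -113
A_2→A_3: (7)(-12) − (2)(-8) = -68
A_3→A_4: (2)(-1) − (-11)(-12) = -134
A_4→A_5: (-11)(12) − (-9)(-1) = -141
A_5→A_6: (-9)(15) − (10)(12) = -255
A_6→A_1: (10)(-1) − (15)(15) = -235
Σ = -946
Area = |Σ|/2 = 473.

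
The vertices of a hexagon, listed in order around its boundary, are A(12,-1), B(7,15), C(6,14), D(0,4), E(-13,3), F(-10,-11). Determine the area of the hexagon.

293

Apply the shoelace formula: 2A = Σ (x_i·y_{i+1} − x_{i+1}·y_i), indices taken mod 6.
Cross-terms: 187, 8, 24, 52, 173, 142  ⇒  Σ = 586
Area = |Σ|/2 = 293.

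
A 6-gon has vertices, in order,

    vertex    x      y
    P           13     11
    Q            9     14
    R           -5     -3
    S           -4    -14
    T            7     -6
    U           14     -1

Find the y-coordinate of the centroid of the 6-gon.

23/150

Apply Gauss's area formula. First the cross-terms c_i = x_i·y_{i+1} − x_{i+1}·y_i:
  83, 43, 58, 122, 77, 167  ⇒  2A = 550, A = 275.
Then Σ (y_i + y_{i+1})·c_i = 253, so ȳ = 253 / (6·275) = 23/150.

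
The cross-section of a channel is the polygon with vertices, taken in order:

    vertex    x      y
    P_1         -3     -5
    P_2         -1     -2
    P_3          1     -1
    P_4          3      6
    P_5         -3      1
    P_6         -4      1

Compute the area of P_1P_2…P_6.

29

Apply Gauss's area formula: 2A = Σ (x_i·y_{i+1} − x_{i+1}·y_i), indices taken mod 6.
P_1→P_2: (-3)(-2) − (-1)(-5) = 1
P_2→P_3: (-1)(-1) − (1)(-2) = 3
P_3→P_4: (1)(6) − (3)(-1) = 9
P_4→P_5: (3)(1) − (-3)(6) = 21
P_5→P_6: (-3)(1) − (-4)(1) = 1
P_6→P_1: (-4)(-5) − (-3)(1) = 23
Σ = 58
Area = |Σ|/2 = 29.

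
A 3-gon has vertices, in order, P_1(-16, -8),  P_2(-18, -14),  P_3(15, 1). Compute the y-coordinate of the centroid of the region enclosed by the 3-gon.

Apply the surveyor's formula. First the cross-terms c_i = x_i·y_{i+1} − x_{i+1}·y_i:
  80, 192, -104  ⇒  2A = 168, A = 84.
Then Σ (y_i + y_{i+1})·c_i = -3528, so ȳ = -3528 / (6·84) = -7.

-7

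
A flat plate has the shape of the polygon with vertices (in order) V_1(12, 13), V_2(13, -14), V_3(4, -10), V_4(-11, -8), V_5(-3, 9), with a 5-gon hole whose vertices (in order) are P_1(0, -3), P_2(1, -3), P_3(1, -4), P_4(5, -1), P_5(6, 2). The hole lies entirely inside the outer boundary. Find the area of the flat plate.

Outer boundary:
Apply the shoelace formula: 2A = Σ (x_i·y_{i+1} − x_{i+1}·y_i), indices taken mod 5.
Σ = (-337) + (-74) + (-142) + (-123) + (-147) = -823
Area = |Σ|/2 = 411.5.
Hole:
Apply Gauss's area formula: 2A = Σ (x_i·y_{i+1} − x_{i+1}·y_i), indices taken mod 5.
P_1→P_2: (0)(-3) − (1)(-3) = 3
P_2→P_3: (1)(-4) − (1)(-3) = -1
P_3→P_4: (1)(-1) − (5)(-4) = 19
P_4→P_5: (5)(2) − (6)(-1) = 16
P_5→P_1: (6)(-3) − (0)(2) = -18
Σ = 19
Area = |Σ|/2 = 9.5.
Net area = 411.5 − 9.5 = 402.

402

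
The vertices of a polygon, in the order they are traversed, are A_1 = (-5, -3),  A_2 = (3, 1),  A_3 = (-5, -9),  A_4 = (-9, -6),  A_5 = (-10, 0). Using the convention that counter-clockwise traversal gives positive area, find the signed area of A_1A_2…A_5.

-49.5

Apply the shoelace formula: 2A = Σ (x_i·y_{i+1} − x_{i+1}·y_i), indices taken mod 5.
Σ = (4) + (-22) + (-51) + (-60) + (30) = -99
Signed area = Σ/2 = -49.5 (negative ⇒ clockwise traversal).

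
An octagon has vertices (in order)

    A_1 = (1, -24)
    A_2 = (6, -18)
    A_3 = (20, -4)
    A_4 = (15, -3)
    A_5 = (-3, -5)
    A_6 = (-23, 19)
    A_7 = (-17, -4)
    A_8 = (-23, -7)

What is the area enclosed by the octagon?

603.5

Cross-terms: 126, 336, 0, -84, -172, 415, 27, 559  ⇒  Σ = 1207
Area = |Σ|/2 = 603.5.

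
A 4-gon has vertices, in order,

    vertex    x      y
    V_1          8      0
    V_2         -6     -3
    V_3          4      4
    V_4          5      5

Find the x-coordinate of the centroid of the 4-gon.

136/57

Apply Gauss's area formula. First the cross-terms c_i = x_i·y_{i+1} − x_{i+1}·y_i:
  -24, -12, 0, -40  ⇒  2A = -76, A = -38.
Then Σ (x_i + x_{i+1})·c_i = -544, so x̄ = -544 / (6·(-38)) = 136/57.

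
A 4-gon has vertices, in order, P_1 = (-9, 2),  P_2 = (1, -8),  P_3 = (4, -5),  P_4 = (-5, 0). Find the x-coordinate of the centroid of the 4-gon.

Apply the shoelace (surveyor's) formula. First the cross-terms c_i = x_i·y_{i+1} − x_{i+1}·y_i:
  70, 27, -25, -10  ⇒  2A = 62, A = 31.
Then Σ (x_i + x_{i+1})·c_i = -260, so x̄ = -260 / (6·31) = -130/93.

-130/93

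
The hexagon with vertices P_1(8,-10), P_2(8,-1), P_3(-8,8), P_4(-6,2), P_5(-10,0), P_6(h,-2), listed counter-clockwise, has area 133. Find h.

Write out the shoelace sum; only the two edges meeting at P_6 involve h:
2·Area = [((-10)·(-2) − h·0) + (h·(-10) − 8·(-2))] + 180
       = -10·h + 216 = 266
⇒ h = -5.

-5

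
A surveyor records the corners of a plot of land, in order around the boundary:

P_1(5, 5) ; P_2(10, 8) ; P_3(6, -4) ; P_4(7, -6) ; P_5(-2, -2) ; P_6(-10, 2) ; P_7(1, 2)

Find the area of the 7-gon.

91.5

Apply the shoelace (surveyor's) formula: 2A = Σ (x_i·y_{i+1} − x_{i+1}·y_i), indices taken mod 7.
Cross-terms: -10, -88, -8, -26, -24, -22, -5  ⇒  Σ = -183
Area = |Σ|/2 = 91.5.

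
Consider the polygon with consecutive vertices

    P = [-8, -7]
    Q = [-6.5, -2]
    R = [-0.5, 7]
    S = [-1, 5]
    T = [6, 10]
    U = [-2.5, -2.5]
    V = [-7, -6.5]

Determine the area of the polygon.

52.875

Apply the shoelace (surveyor's) formula: 2A = Σ (x_i·y_{i+1} − x_{i+1}·y_i), indices taken mod 7.
Σ = (-29.5) + (-46.5) + (4.5) + (-40) + (10) + (-1.25) + (-3) = -105.75
Area = |Σ|/2 = 52.875.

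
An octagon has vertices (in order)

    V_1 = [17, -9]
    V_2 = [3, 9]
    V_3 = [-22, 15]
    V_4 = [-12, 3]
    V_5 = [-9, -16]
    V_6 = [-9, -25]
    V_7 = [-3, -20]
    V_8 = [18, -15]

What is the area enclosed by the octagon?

Σ = (180) + (243) + (114) + (219) + (81) + (105) + (405) + (93) = 1440
Area = |Σ|/2 = 720.

720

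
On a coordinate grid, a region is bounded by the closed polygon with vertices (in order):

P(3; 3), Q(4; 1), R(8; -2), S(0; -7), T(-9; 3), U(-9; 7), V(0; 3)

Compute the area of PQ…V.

Apply the surveyor's formula: 2A = Σ (x_i·y_{i+1} − x_{i+1}·y_i), indices taken mod 7.
Σ = (-9) + (-16) + (-56) + (-63) + (-36) + (-27) + (-9) = -216
Area = |Σ|/2 = 108.

108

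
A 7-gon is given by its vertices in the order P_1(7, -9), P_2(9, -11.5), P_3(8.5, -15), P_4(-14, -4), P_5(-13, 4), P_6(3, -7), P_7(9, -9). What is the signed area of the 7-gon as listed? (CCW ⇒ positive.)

-145.875

P_1→P_2: (7)(-11.5) − (9)(-9) = 0.5
P_2→P_3: (9)(-15) − (8.5)(-11.5) = -37.25
P_3→P_4: (8.5)(-4) − (-14)(-15) = -244
P_4→P_5: (-14)(4) − (-13)(-4) = -108
P_5→P_6: (-13)(-7) − (3)(4) = 79
P_6→P_7: (3)(-9) − (9)(-7) = 36
P_7→P_1: (9)(-9) − (7)(-9) = -18
Σ = -291.75
Signed area = Σ/2 = -145.875 (negative ⇒ clockwise traversal).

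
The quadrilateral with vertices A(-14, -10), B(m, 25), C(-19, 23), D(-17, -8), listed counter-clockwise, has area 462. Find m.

The doubled signed area Σ (x_i y_{i+1} − x_{i+1} y_i) is linear in m.
With m=0 it equals 726; the coefficient of m is 33 (from the two edges through B).
So 33·m + 726 = 2·462 = 924 ⇒ m = 6.

6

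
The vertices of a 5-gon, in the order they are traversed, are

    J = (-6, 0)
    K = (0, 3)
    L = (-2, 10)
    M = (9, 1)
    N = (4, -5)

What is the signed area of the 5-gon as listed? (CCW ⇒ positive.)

Σ = (-18) + (6) + (-92) + (-49) + (-30) = -183
Signed area = Σ/2 = -91.5 (negative ⇒ clockwise traversal).

-91.5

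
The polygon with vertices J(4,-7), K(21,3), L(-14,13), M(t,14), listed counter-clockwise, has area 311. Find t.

The doubled signed area Σ (x_i y_{i+1} − x_{i+1} y_i) is linear in t.
With t=0 it equals 222; the coefficient of t is -20 (from the two edges through M).
So -20·t + 222 = 2·311 = 622 ⇒ t = -20.

-20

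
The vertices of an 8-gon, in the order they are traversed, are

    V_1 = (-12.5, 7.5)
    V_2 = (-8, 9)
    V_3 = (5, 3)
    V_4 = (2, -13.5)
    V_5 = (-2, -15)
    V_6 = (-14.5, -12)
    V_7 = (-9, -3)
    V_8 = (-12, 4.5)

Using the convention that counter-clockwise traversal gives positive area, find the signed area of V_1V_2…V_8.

Apply the shoelace (surveyor's) formula: 2A = Σ (x_i·y_{i+1} − x_{i+1}·y_i), indices taken mod 8.
Σ = (-52.5) + (-69) + (-73.5) + (-57) + (-193.5) + (-64.5) + (-76.5) + (-33.75) = -620.25
Signed area = Σ/2 = -310.125 (negative ⇒ clockwise traversal).

-310.125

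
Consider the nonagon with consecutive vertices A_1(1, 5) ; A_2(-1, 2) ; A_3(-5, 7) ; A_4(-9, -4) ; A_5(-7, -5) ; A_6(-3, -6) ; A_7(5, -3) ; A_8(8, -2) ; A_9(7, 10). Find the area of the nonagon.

Σ = (7) + (3) + (83) + (17) + (27) + (39) + (14) + (94) + (25) = 309
Area = |Σ|/2 = 154.5.

154.5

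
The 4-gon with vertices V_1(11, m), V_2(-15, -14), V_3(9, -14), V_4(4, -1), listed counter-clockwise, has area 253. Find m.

14

Write out the shoelace sum; only the two edges meeting at V_1 involve m:
2·Area = [(4·m − 11·(-1)) + (11·(-14) − (-15)·m)] + 383
       = 19·m + 240 = 506
⇒ m = 14.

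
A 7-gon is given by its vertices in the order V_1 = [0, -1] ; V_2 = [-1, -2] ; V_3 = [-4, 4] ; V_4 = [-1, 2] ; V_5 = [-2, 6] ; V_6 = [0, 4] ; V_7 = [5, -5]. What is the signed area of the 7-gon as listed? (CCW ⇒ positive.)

-26

Cross-terms: -1, -12, -4, -2, -8, -20, -5  ⇒  Σ = -52
Signed area = Σ/2 = -26 (negative ⇒ clockwise traversal).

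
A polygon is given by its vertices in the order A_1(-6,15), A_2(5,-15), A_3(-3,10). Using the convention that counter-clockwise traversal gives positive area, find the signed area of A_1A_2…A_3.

Σ = (15) + (5) + (15) = 35
Signed area = Σ/2 = 17.5 (positive ⇒ counter-clockwise traversal).

17.5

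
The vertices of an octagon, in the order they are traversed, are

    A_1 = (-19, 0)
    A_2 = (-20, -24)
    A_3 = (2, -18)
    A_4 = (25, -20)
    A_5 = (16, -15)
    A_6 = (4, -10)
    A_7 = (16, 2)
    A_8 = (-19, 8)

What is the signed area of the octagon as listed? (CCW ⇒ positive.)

802.5

Apply the shoelace formula: 2A = Σ (x_i·y_{i+1} − x_{i+1}·y_i), indices taken mod 8.
Σ = (456) + (408) + (410) + (-55) + (-100) + (168) + (166) + (152) = 1605
Signed area = Σ/2 = 802.5 (positive ⇒ counter-clockwise traversal).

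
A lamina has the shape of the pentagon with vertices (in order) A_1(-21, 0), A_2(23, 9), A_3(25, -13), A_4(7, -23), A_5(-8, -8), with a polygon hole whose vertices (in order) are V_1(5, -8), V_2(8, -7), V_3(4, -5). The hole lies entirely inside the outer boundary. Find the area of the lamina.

Outer boundary:
Apply the surveyor's formula: 2A = Σ (x_i·y_{i+1} − x_{i+1}·y_i), indices taken mod 5.
Σ = (-189) + (-524) + (-484) + (-240) + (-168) = -1605
Area = |Σ|/2 = 802.5.
Hole:
Cross-terms: 29, -12, -7  ⇒  Σ = 10
Area = |Σ|/2 = 5.
Net area = 802.5 − 5 = 797.5.

797.5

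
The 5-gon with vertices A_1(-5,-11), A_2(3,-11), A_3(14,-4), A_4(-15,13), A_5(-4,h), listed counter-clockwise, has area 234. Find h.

-2

The doubled signed area Σ (x_i y_{i+1} − x_{i+1} y_i) is linear in h.
With h=0 it equals 448; the coefficient of h is -10 (from the two edges through A_5).
So -10·h + 448 = 2·234 = 468 ⇒ h = -2.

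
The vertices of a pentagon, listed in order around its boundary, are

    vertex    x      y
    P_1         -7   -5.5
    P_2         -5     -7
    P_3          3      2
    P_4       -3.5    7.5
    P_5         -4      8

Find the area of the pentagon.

P_1→P_2: (-7)(-7) − (-5)(-5.5) = 21.5
P_2→P_3: (-5)(2) − (3)(-7) = 11
P_3→P_4: (3)(7.5) − (-3.5)(2) = 29.5
P_4→P_5: (-3.5)(8) − (-4)(7.5) = 2
P_5→P_1: (-4)(-5.5) − (-7)(8) = 78
Σ = 142
Area = |Σ|/2 = 71.

71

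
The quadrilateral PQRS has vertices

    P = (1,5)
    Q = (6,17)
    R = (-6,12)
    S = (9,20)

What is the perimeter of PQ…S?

60

|PQ| = √((5)² + (12)²) = √169 = 13
|QR| = √((-12)² + (-5)²) = √169 = 13
|RS| = √((15)² + (8)²) = √289 = 17
|SP| = √((-8)² + (-15)²) = √289 = 17
Perimeter = 13 + 13 + 17 + 17 = 60.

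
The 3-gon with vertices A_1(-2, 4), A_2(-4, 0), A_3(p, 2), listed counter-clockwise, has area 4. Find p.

-1

The doubled signed area Σ (x_i y_{i+1} − x_{i+1} y_i) is linear in p.
With p=0 it equals 12; the coefficient of p is 4 (from the two edges through A_3).
So 4·p + 12 = 2·4 = 8 ⇒ p = -1.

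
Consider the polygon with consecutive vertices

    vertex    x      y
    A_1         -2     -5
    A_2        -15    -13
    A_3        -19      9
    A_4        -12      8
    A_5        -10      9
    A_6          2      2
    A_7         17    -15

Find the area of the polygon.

360

Cross-terms: -49, -382, -44, -28, -38, -64, -115  ⇒  Σ = -720
Area = |Σ|/2 = 360.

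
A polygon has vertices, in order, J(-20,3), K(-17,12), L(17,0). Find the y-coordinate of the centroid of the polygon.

5

Apply the shoelace formula. First the cross-terms c_i = x_i·y_{i+1} − x_{i+1}·y_i:
  -189, -204, 51  ⇒  2A = -342, A = -171.
Then Σ (y_i + y_{i+1})·c_i = -5130, so ȳ = -5130 / (6·(-171)) = 5.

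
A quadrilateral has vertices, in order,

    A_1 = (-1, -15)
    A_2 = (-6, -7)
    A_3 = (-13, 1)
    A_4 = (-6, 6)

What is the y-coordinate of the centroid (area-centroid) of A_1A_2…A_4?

Apply Gauss's area formula. First the cross-terms c_i = x_i·y_{i+1} − x_{i+1}·y_i:
  -83, -97, -72, 96  ⇒  2A = -156, A = -78.
Then Σ (y_i + y_{i+1})·c_i = 1040, so ȳ = 1040 / (6·(-78)) = -20/9.

-20/9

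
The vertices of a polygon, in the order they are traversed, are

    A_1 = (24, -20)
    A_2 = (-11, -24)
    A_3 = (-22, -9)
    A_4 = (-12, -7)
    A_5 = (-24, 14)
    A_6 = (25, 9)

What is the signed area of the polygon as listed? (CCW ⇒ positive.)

-1398.5

Apply the shoelace formula: 2A = Σ (x_i·y_{i+1} − x_{i+1}·y_i), indices taken mod 6.
Σ = (-796) + (-429) + (46) + (-336) + (-566) + (-716) = -2797
Signed area = Σ/2 = -1398.5 (negative ⇒ clockwise traversal).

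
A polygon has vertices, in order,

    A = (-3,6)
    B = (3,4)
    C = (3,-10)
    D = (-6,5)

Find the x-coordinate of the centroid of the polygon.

Apply the surveyor's formula. First the cross-terms c_i = x_i·y_{i+1} − x_{i+1}·y_i:
  -30, -42, -45, -21  ⇒  2A = -138, A = -69.
Then Σ (x_i + x_{i+1})·c_i = 72, so x̄ = 72 / (6·(-69)) = -4/23.

-4/23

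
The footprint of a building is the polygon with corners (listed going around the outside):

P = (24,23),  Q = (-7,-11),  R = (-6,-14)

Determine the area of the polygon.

Σ = (-103) + (32) + (198) = 127
Area = |Σ|/2 = 63.5.

63.5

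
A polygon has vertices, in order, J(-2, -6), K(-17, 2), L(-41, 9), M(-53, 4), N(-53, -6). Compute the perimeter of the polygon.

|JK| = √((-15)² + (8)²) = √289 = 17
|KL| = √((-24)² + (7)²) = √625 = 25
|LM| = √((-12)² + (-5)²) = √169 = 13
|MN| = √((0)² + (-10)²) = √100 = 10
|NJ| = √((51)² + (0)²) = √2601 = 51
Perimeter = 17 + 25 + 13 + 10 + 51 = 116.

116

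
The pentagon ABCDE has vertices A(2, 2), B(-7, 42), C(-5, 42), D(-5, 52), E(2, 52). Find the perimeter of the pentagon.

|AB| = √((-9)² + (40)²) = √1681 = 41
|BC| = √((2)² + (0)²) = √4 = 2
|CD| = √((0)² + (10)²) = √100 = 10
|DE| = √((7)² + (0)²) = √49 = 7
|EA| = √((0)² + (-50)²) = √2500 = 50
Perimeter = 41 + 2 + 10 + 7 + 50 = 110.

110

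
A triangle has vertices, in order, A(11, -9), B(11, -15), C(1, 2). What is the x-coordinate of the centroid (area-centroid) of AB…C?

Apply Gauss's area formula. First the cross-terms c_i = x_i·y_{i+1} − x_{i+1}·y_i:
  -66, 37, -31  ⇒  2A = -60, A = -30.
Then Σ (x_i + x_{i+1})·c_i = -1380, so x̄ = -1380 / (6·(-30)) = 23/3.

23/3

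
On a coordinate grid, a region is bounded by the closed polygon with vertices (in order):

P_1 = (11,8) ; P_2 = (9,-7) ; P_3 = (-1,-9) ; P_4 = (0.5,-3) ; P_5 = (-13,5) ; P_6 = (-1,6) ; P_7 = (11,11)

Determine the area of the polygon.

P_1→P_2: (11)(-7) − (9)(8) = -149
P_2→P_3: (9)(-9) − (-1)(-7) = -88
P_3→P_4: (-1)(-3) − (0.5)(-9) = 7.5
P_4→P_5: (0.5)(5) − (-13)(-3) = -36.5
P_5→P_6: (-13)(6) − (-1)(5) = -73
P_6→P_7: (-1)(11) − (11)(6) = -77
P_7→P_1: (11)(8) − (11)(11) = -33
Σ = -449
Area = |Σ|/2 = 224.5.

224.5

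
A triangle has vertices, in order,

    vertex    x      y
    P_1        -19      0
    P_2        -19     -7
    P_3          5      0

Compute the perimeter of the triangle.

|P_1P_2| = √((0)² + (-7)²) = √49 = 7
|P_2P_3| = √((24)² + (7)²) = √625 = 25
|P_3P_1| = √((-24)² + (0)²) = √576 = 24
Perimeter = 7 + 25 + 24 = 56.

56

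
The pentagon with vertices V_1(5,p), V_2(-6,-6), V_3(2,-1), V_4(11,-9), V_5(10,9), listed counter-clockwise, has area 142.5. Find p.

10

Write out the shoelace sum; only the two edges meeting at V_1 involve p:
2·Area = [(10·p − 5·9) + (5·(-6) − (-6)·p)] + 200
       = 16·p + 125 = 285
⇒ p = 10.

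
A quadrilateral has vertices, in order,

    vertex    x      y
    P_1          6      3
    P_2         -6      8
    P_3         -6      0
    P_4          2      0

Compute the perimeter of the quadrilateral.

34

|P_1P_2| = √((-12)² + (5)²) = √169 = 13
|P_2P_3| = √((0)² + (-8)²) = √64 = 8
|P_3P_4| = √((8)² + (0)²) = √64 = 8
|P_4P_1| = √((4)² + (3)²) = √25 = 5
Perimeter = 13 + 8 + 8 + 5 = 34.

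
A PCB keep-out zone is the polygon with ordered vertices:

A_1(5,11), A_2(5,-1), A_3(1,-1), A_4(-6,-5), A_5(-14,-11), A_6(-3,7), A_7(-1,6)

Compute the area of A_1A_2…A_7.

131

Apply the surveyor's formula: 2A = Σ (x_i·y_{i+1} − x_{i+1}·y_i), indices taken mod 7.
A_1→A_2: (5)(-1) − (5)(11) = -60
A_2→A_3: (5)(-1) − (1)(-1) = -4
A_3→A_4: (1)(-5) − (-6)(-1) = -11
A_4→A_5: (-6)(-11) − (-14)(-5) = -4
A_5→A_6: (-14)(7) − (-3)(-11) = -131
A_6→A_7: (-3)(6) − (-1)(7) = -11
A_7→A_1: (-1)(11) − (5)(6) = -41
Σ = -262
Area = |Σ|/2 = 131.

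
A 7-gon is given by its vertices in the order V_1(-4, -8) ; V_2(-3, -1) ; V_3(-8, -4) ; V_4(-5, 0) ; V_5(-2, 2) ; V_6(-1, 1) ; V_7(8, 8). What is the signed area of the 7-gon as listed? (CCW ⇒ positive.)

Apply the shoelace formula: 2A = Σ (x_i·y_{i+1} − x_{i+1}·y_i), indices taken mod 7.
Cross-terms: -20, 4, -20, -10, 0, -16, -32  ⇒  Σ = -94
Signed area = Σ/2 = -47 (negative ⇒ clockwise traversal).

-47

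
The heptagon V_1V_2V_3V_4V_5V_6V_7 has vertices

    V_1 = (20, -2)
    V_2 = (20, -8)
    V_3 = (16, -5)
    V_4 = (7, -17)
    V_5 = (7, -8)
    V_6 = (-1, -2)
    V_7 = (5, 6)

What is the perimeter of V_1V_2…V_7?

|V_1V_2| = √((0)² + (-6)²) = √36 = 6
|V_2V_3| = √((-4)² + (3)²) = √25 = 5
|V_3V_4| = √((-9)² + (-12)²) = √225 = 15
|V_4V_5| = √((0)² + (9)²) = √81 = 9
|V_5V_6| = √((-8)² + (6)²) = √100 = 10
|V_6V_7| = √((6)² + (8)²) = √100 = 10
|V_7V_1| = √((15)² + (-8)²) = √289 = 17
Perimeter = 6 + 5 + 15 + 9 + 10 + 10 + 17 = 72.

72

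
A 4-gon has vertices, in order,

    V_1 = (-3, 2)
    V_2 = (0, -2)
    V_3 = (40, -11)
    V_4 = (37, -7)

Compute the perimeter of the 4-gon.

|V_1V_2| = √((3)² + (-4)²) = √25 = 5
|V_2V_3| = √((40)² + (-9)²) = √1681 = 41
|V_3V_4| = √((-3)² + (4)²) = √25 = 5
|V_4V_1| = √((-40)² + (9)²) = √1681 = 41
Perimeter = 5 + 41 + 5 + 41 = 92.

92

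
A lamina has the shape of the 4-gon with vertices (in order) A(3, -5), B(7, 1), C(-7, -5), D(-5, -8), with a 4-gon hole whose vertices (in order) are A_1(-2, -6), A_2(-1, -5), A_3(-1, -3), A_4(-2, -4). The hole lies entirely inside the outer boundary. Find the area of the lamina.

Outer boundary:
Apply the surveyor's formula: 2A = Σ (x_i·y_{i+1} − x_{i+1}·y_i), indices taken mod 4.
Σ = (38) + (-28) + (31) + (49) = 90
Area = |Σ|/2 = 45.
Hole:
Apply the surveyor's formula: 2A = Σ (x_i·y_{i+1} − x_{i+1}·y_i), indices taken mod 4.
Cross-terms: 4, -2, -2, 4  ⇒  Σ = 4
Area = |Σ|/2 = 2.
Net area = 45 − 2 = 43.

43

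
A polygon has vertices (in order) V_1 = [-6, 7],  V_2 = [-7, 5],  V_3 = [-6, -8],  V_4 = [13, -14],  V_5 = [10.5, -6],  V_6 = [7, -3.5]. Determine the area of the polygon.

Apply the shoelace (surveyor's) formula: 2A = Σ (x_i·y_{i+1} − x_{i+1}·y_i), indices taken mod 6.
V_1→V_2: (-6)(5) − (-7)(7) = 19
V_2→V_3: (-7)(-8) − (-6)(5) = 86
V_3→V_4: (-6)(-14) − (13)(-8) = 188
V_4→V_5: (13)(-6) − (10.5)(-14) = 69
V_5→V_6: (10.5)(-3.5) − (7)(-6) = 5.25
V_6→V_1: (7)(7) − (-6)(-3.5) = 28
Σ = 395.25
Area = |Σ|/2 = 197.625.

197.625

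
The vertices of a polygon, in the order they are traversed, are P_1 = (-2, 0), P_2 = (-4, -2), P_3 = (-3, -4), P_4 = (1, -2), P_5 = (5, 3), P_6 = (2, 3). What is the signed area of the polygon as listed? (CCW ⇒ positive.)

26

Cross-terms: 4, 10, 10, 13, 9, 6  ⇒  Σ = 52
Signed area = Σ/2 = 26 (positive ⇒ counter-clockwise traversal).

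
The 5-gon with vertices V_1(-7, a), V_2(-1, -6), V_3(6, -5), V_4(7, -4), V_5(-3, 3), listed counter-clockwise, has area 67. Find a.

The doubled signed area Σ (x_i y_{i+1} − x_{i+1} y_i) is linear in a.
With a=0 it equals 124; the coefficient of a is -2 (from the two edges through V_1).
So -2·a + 124 = 2·67 = 134 ⇒ a = -5.

-5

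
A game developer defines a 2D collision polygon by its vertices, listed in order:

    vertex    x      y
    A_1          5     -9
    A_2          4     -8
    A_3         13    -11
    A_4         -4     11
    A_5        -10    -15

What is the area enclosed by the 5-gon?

245

Σ = (-4) + (60) + (99) + (170) + (165) = 490
Area = |Σ|/2 = 245.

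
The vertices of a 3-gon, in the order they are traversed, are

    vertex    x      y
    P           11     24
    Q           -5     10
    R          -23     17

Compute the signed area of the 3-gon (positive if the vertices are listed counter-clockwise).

-182

P→Q: (11)(10) − (-5)(24) = 230
Q→R: (-5)(17) − (-23)(10) = 145
R→P: (-23)(24) − (11)(17) = -739
Σ = -364
Signed area = Σ/2 = -182 (negative ⇒ clockwise traversal).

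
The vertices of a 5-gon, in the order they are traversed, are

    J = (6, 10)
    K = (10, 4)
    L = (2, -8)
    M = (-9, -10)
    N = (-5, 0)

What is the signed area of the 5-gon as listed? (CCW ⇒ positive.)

Apply the shoelace formula: 2A = Σ (x_i·y_{i+1} − x_{i+1}·y_i), indices taken mod 5.
Σ = (-76) + (-88) + (-92) + (-50) + (-50) = -356
Signed area = Σ/2 = -178 (negative ⇒ clockwise traversal).

-178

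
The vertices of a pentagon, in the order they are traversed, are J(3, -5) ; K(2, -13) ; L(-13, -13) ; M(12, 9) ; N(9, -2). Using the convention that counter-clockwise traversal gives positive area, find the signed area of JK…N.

-164.5

Apply the shoelace (surveyor's) formula: 2A = Σ (x_i·y_{i+1} − x_{i+1}·y_i), indices taken mod 5.
Cross-terms: -29, -195, 39, -105, -39  ⇒  Σ = -329
Signed area = Σ/2 = -164.5 (negative ⇒ clockwise traversal).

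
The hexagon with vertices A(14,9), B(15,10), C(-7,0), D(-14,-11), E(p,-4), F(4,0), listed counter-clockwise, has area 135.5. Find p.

The doubled signed area Σ (x_i y_{i+1} − x_{i+1} y_i) is linear in p.
With p=0 it equals 260; the coefficient of p is 11 (from the two edges through E).
So 11·p + 260 = 2·135.5 = 271 ⇒ p = 1.

1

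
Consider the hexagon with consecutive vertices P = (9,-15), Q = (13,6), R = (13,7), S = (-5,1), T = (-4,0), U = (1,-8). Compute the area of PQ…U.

201.5

Apply Gauss's area formula: 2A = Σ (x_i·y_{i+1} − x_{i+1}·y_i), indices taken mod 6.
P→Q: (9)(6) − (13)(-15) = 249
Q→R: (13)(7) − (13)(6) = 13
R→S: (13)(1) − (-5)(7) = 48
S→T: (-5)(0) − (-4)(1) = 4
T→U: (-4)(-8) − (1)(0) = 32
U→P: (1)(-15) − (9)(-8) = 57
Σ = 403
Area = |Σ|/2 = 201.5.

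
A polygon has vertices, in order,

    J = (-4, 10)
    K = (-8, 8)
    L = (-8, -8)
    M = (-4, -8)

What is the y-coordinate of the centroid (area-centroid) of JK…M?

Apply the shoelace (surveyor's) formula. First the cross-terms c_i = x_i·y_{i+1} − x_{i+1}·y_i:
  48, 128, 32, -72  ⇒  2A = 136, A = 68.
Then Σ (y_i + y_{i+1})·c_i = 208, so ȳ = 208 / (6·68) = 26/51.

26/51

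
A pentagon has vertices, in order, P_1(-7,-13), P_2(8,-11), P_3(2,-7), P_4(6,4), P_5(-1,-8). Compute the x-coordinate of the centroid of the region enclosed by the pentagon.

73/66

Apply the surveyor's formula. First the cross-terms c_i = x_i·y_{i+1} − x_{i+1}·y_i:
  181, -34, 50, -44, -43  ⇒  2A = 110, A = 55.
Then Σ (x_i + x_{i+1})·c_i = 365, so x̄ = 365 / (6·55) = 73/66.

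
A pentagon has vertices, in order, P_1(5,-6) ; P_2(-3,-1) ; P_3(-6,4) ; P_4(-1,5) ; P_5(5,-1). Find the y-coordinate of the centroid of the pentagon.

Apply the shoelace (surveyor's) formula. First the cross-terms c_i = x_i·y_{i+1} − x_{i+1}·y_i:
  -23, -18, -26, -24, -25  ⇒  2A = -116, A = -58.
Then Σ (y_i + y_{i+1})·c_i = -48, so ȳ = -48 / (6·(-58)) = 4/29.

4/29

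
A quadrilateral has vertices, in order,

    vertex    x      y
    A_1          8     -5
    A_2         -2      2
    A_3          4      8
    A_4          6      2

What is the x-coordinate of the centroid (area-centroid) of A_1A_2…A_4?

Apply the shoelace formula. First the cross-terms c_i = x_i·y_{i+1} − x_{i+1}·y_i:
  6, -24, -40, -46  ⇒  2A = -104, A = -52.
Then Σ (x_i + x_{i+1})·c_i = -1056, so x̄ = -1056 / (6·(-52)) = 44/13.

44/13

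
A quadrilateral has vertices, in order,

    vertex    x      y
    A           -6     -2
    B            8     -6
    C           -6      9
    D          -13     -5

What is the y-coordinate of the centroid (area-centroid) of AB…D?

Apply the shoelace (surveyor's) formula. First the cross-terms c_i = x_i·y_{i+1} − x_{i+1}·y_i:
  52, 36, 147, -4  ⇒  2A = 231, A = 115.5.
Then Σ (y_i + y_{i+1})·c_i = 308, so ȳ = 308 / (6·115.5) = 4/9.

4/9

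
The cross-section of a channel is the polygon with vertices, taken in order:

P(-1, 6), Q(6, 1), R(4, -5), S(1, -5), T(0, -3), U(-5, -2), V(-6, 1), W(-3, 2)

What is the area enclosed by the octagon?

Apply Gauss's area formula: 2A = Σ (x_i·y_{i+1} − x_{i+1}·y_i), indices taken mod 8.
Σ = (-37) + (-34) + (-15) + (-3) + (-15) + (-17) + (-9) + (-16) = -146
Area = |Σ|/2 = 73.

73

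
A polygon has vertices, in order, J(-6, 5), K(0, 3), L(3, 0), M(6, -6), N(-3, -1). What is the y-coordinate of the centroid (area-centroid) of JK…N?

Apply the surveyor's formula. First the cross-terms c_i = x_i·y_{i+1} − x_{i+1}·y_i:
  -18, -9, -18, -24, -21  ⇒  2A = -90, A = -45.
Then Σ (y_i + y_{i+1})·c_i = 21, so ȳ = 21 / (6·(-45)) = -7/90.

-7/90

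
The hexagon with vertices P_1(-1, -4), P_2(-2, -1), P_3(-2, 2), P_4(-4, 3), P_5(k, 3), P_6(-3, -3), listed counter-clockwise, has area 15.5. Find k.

-6

Write out the shoelace sum; only the two edges meeting at P_5 involve k:
2·Area = [((-4)·3 − k·3) + (k·(-3) − (-3)·3)] + -2
       = -6·k + -5 = 31
⇒ k = -6.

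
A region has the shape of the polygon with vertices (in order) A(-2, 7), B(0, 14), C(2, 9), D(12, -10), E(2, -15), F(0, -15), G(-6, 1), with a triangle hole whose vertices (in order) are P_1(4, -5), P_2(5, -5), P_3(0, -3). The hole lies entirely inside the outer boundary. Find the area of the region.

251

Outer boundary:
Apply the shoelace (surveyor's) formula: 2A = Σ (x_i·y_{i+1} − x_{i+1}·y_i), indices taken mod 7.
Σ = (-28) + (-28) + (-128) + (-160) + (-30) + (-90) + (-40) = -504
Area = |Σ|/2 = 252.
Hole:
Σ = (5) + (-15) + (12) = 2
Area = |Σ|/2 = 1.
Net area = 252 − 1 = 251.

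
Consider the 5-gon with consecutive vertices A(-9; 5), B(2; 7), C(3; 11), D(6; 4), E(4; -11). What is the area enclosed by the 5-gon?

Apply the shoelace (surveyor's) formula: 2A = Σ (x_i·y_{i+1} − x_{i+1}·y_i), indices taken mod 5.
Σ = (-73) + (1) + (-54) + (-82) + (-79) = -287
Area = |Σ|/2 = 143.5.

143.5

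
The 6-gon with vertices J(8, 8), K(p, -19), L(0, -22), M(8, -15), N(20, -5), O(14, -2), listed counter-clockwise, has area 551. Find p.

-22

Write out the shoelace sum; only the two edges meeting at K involve p:
2·Area = [(8·(-19) − p·8) + (p·(-22) − 0·(-19))] + 594
       = -30·p + 442 = 1102
⇒ p = -22.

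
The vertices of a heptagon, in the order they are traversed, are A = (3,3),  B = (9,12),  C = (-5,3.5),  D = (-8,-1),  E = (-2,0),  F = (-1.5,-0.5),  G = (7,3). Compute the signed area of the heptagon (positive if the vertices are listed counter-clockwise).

Apply the surveyor's formula: 2A = Σ (x_i·y_{i+1} − x_{i+1}·y_i), indices taken mod 7.
Cross-terms: 9, 91.5, 33, -2, 1, -1, 12  ⇒  Σ = 143.5
Signed area = Σ/2 = 71.75 (positive ⇒ counter-clockwise traversal).

71.75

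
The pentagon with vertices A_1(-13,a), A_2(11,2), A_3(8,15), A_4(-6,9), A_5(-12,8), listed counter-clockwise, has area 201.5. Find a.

2

The doubled signed area Σ (x_i y_{i+1} − x_{i+1} y_i) is linear in a.
With a=0 it equals 449; the coefficient of a is -23 (from the two edges through A_1).
So -23·a + 449 = 2·201.5 = 403 ⇒ a = 2.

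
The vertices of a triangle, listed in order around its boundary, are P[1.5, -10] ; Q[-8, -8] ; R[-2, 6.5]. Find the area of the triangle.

Apply Gauss's area formula: 2A = Σ (x_i·y_{i+1} − x_{i+1}·y_i), indices taken mod 3.
P→Q: (1.5)(-8) − (-8)(-10) = -92
Q→R: (-8)(6.5) − (-2)(-8) = -68
R→P: (-2)(-10) − (1.5)(6.5) = 10.25
Σ = -149.75
Area = |Σ|/2 = 74.875.

74.875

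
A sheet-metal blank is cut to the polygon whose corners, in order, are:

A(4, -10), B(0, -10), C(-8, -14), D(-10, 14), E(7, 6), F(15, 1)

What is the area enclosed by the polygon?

383.5

Apply the shoelace (surveyor's) formula: 2A = Σ (x_i·y_{i+1} − x_{i+1}·y_i), indices taken mod 6.
Σ = (-40) + (-80) + (-252) + (-158) + (-83) + (-154) = -767
Area = |Σ|/2 = 383.5.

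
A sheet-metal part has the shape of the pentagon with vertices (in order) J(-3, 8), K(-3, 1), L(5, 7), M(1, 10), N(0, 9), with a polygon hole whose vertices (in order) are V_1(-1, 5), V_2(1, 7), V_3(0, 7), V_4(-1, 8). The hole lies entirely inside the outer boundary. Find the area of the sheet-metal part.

34.5

Outer boundary:
Apply the shoelace formula: 2A = Σ (x_i·y_{i+1} − x_{i+1}·y_i), indices taken mod 5.
Σ = (21) + (-26) + (43) + (9) + (27) = 74
Area = |Σ|/2 = 37.
Hole:
Σ = (-12) + (7) + (7) + (3) = 5
Area = |Σ|/2 = 2.5.
Net area = 37 − 2.5 = 34.5.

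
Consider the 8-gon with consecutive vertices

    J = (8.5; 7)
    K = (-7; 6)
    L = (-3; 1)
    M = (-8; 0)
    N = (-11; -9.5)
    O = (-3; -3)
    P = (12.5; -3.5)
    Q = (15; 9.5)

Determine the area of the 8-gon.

Apply the shoelace (surveyor's) formula: 2A = Σ (x_i·y_{i+1} − x_{i+1}·y_i), indices taken mod 8.
J→K: (8.5)(6) − (-7)(7) = 100
K→L: (-7)(1) − (-3)(6) = 11
L→M: (-3)(0) − (-8)(1) = 8
M→N: (-8)(-9.5) − (-11)(0) = 76
N→O: (-11)(-3) − (-3)(-9.5) = 4.5
O→P: (-3)(-3.5) − (12.5)(-3) = 48
P→Q: (12.5)(9.5) − (15)(-3.5) = 171.25
Q→J: (15)(7) − (8.5)(9.5) = 24.25
Σ = 443
Area = |Σ|/2 = 221.5.

221.5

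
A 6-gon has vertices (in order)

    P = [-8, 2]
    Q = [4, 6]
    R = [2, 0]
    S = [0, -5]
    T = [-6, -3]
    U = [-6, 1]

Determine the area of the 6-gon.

68

Cross-terms: -56, -12, -10, -30, -24, -4  ⇒  Σ = -136
Area = |Σ|/2 = 68.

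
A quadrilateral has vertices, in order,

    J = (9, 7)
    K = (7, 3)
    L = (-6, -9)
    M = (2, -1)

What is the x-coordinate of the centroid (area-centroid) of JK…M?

Apply the shoelace formula. First the cross-terms c_i = x_i·y_{i+1} − x_{i+1}·y_i:
  -22, -45, 24, 23  ⇒  2A = -20, A = -10.
Then Σ (x_i + x_{i+1})·c_i = -240, so x̄ = -240 / (6·(-10)) = 4.

4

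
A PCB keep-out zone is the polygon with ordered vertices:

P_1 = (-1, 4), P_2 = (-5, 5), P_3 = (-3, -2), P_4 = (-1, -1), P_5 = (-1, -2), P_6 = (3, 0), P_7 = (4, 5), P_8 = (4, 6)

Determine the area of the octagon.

44.5

Apply the shoelace formula: 2A = Σ (x_i·y_{i+1} − x_{i+1}·y_i), indices taken mod 8.
Cross-terms: 15, 25, 1, 1, 6, 15, 4, 22  ⇒  Σ = 89
Area = |Σ|/2 = 44.5.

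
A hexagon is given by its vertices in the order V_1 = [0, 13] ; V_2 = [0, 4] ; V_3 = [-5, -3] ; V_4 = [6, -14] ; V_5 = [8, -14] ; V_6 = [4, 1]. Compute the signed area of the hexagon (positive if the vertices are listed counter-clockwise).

Σ = (0) + (20) + (88) + (28) + (64) + (52) = 252
Signed area = Σ/2 = 126 (positive ⇒ counter-clockwise traversal).

126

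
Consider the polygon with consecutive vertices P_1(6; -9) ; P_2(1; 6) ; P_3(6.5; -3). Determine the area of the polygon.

Cross-terms: 45, -42, -40.5  ⇒  Σ = -37.5
Area = |Σ|/2 = 18.75.

18.75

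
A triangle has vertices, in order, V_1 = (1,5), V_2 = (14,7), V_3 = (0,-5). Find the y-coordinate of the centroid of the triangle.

7/3

Apply the shoelace (surveyor's) formula. First the cross-terms c_i = x_i·y_{i+1} − x_{i+1}·y_i:
  -63, -70, 5  ⇒  2A = -128, A = -64.
Then Σ (y_i + y_{i+1})·c_i = -896, so ȳ = -896 / (6·(-64)) = 7/3.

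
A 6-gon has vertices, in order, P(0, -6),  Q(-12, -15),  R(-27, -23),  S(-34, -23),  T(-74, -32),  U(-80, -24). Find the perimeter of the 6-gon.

172

|PQ| = √((-12)² + (-9)²) = √225 = 15
|QR| = √((-15)² + (-8)²) = √289 = 17
|RS| = √((-7)² + (0)²) = √49 = 7
|ST| = √((-40)² + (-9)²) = √1681 = 41
|TU| = √((-6)² + (8)²) = √100 = 10
|UP| = √((80)² + (18)²) = √6724 = 82
Perimeter = 15 + 17 + 7 + 41 + 10 + 82 = 172.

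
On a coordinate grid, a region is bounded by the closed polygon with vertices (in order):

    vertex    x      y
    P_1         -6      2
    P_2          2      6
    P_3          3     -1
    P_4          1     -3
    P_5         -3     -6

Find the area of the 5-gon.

Σ = (-40) + (-20) + (-8) + (-15) + (-42) = -125
Area = |Σ|/2 = 62.5.

62.5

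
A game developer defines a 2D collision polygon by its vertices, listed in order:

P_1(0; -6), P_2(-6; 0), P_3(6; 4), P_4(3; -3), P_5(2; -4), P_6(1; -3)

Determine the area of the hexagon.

52

Apply the surveyor's formula: 2A = Σ (x_i·y_{i+1} − x_{i+1}·y_i), indices taken mod 6.
Σ = (-36) + (-24) + (-30) + (-6) + (-2) + (-6) = -104
Area = |Σ|/2 = 52.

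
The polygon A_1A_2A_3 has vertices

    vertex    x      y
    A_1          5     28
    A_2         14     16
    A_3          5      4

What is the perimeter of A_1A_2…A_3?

|A_1A_2| = √((9)² + (-12)²) = √225 = 15
|A_2A_3| = √((-9)² + (-12)²) = √225 = 15
|A_3A_1| = √((0)² + (24)²) = √576 = 24
Perimeter = 15 + 15 + 24 = 54.

54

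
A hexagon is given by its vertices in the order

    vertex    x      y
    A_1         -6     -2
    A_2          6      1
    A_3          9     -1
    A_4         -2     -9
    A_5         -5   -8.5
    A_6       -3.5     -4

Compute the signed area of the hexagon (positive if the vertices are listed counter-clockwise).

Apply the shoelace (surveyor's) formula: 2A = Σ (x_i·y_{i+1} − x_{i+1}·y_i), indices taken mod 6.
Σ = (6) + (-15) + (-83) + (-28) + (-9.75) + (-17) = -146.75
Signed area = Σ/2 = -73.375 (negative ⇒ clockwise traversal).

-73.375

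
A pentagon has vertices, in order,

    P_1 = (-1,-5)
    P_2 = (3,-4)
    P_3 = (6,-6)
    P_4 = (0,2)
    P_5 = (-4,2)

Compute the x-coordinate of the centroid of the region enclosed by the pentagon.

22/201

Apply Gauss's area formula. First the cross-terms c_i = x_i·y_{i+1} − x_{i+1}·y_i:
  19, 6, 12, 8, 22  ⇒  2A = 67, A = 33.5.
Then Σ (x_i + x_{i+1})·c_i = 22, so x̄ = 22 / (6·33.5) = 22/201.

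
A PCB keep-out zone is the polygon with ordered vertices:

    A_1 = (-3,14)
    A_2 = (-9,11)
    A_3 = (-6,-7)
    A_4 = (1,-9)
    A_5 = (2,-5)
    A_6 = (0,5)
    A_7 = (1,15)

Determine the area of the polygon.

180

Apply the shoelace formula: 2A = Σ (x_i·y_{i+1} − x_{i+1}·y_i), indices taken mod 7.
A_1→A_2: (-3)(11) − (-9)(14) = 93
A_2→A_3: (-9)(-7) − (-6)(11) = 129
A_3→A_4: (-6)(-9) − (1)(-7) = 61
A_4→A_5: (1)(-5) − (2)(-9) = 13
A_5→A_6: (2)(5) − (0)(-5) = 10
A_6→A_7: (0)(15) − (1)(5) = -5
A_7→A_1: (1)(14) − (-3)(15) = 59
Σ = 360
Area = |Σ|/2 = 180.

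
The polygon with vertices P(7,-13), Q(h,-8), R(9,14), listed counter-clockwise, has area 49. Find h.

Write out the shoelace sum; only the two edges meeting at Q involve h:
2·Area = [(7·(-8) − h·(-13)) + (h·14 − 9·(-8))] + -215
       = 27·h + -199 = 98
⇒ h = 11.

11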